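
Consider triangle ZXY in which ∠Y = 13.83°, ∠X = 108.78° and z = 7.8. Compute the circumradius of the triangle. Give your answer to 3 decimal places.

The third angle is ∠Z = 180° − ∠X − ∠Y = 57.39°.
Law of sines: x = z·sin X/sin Z ≈ 8.7667.
Law of sines: y = z·sin Y/sin Z ≈ 2.2135.
Circumradius = z/(2 sin Z) ≈ 4.6299.

R ≈ 4.630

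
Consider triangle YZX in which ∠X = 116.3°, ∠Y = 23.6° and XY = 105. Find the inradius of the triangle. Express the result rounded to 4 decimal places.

19.4158

The third angle is ∠Z = 180° − ∠X − ∠Y = 40.10°.
Law of sines: ZX = XY·sin Y/sin Z ≈ 65.262.
Law of sines: YZ = XY·sin X/sin Z ≈ 146.14.
Area = ½·XY·ZX·sin X ≈ 3071.6.
Semiperimeter s = (65.262+105+146.14)/2 = 158.2.
Inradius = area/s = 3071.6/158.2 ≈ 19.416.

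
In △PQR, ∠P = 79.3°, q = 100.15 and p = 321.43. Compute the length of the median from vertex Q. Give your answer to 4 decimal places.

319.1086

Law of sines: sin Q = q·sin P/p ≈ 0.30616.
Since p ≥ q, only the acute value applies: ∠Q ≈ 17.83°.
Then ∠R = 180° − ∠P − ∠Q ≈ 82.87°.
Law of sines gives r = p·sin R/sin P ≈ 324.59.
Median from Q: ½√(2·r² + 2·p² − q²) ≈ 319.11.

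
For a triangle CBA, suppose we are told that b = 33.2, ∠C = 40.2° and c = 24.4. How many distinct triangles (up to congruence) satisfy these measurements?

b·sin C = 33.2·sin(40.2°) ≈ 21.43.
Since b sin C < c < b (21.43 < 24.4 < 33.2), two triangles exist.

2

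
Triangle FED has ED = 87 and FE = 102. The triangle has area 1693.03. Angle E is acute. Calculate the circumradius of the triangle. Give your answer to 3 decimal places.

51.885

From area = ½·FE·ED·sin E, we get sin E = 2·area/(FE·ED) ≈ 0.38157.
Taking the acute solution, ∠E ≈ 22.43°.
Law of cosines then gives DF ≈ 39.596.
Circumradius = DF/(2 sin E) ≈ 51.885.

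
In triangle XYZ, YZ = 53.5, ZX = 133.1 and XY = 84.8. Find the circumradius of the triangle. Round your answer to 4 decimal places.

By the law of cosines, cos X = (ZX² + XY² − YZ²) / (2·ZX·XY) ≈ 0.97655, so ∠X ≈ 12.43°.
Circumradius = YZ/(2 sin X) ≈ 124.25.

R ≈ 124.2500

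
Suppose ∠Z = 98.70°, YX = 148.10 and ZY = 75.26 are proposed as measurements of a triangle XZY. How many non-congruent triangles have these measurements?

ZY·sin Z = 75.26·sin(98.70°) ≈ 74.39.
Since ∠Z is not acute, a triangle exists only if YX > ZY; here YX > ZY, so there is exactly one triangle.

1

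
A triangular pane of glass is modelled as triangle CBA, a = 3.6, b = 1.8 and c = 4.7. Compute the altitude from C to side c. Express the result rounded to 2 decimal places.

1.23

Semiperimeter s = (4.7 + 1.8 + 3.6)/2 = 5.05.
Heron's formula: area = √(5.05·0.35·3.25·1.45) ≈ 2.8861.
The altitude from C has length 2·area/c ≈ 1.2281.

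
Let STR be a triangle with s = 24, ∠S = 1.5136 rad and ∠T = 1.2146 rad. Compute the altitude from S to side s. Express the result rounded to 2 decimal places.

The third angle is ∠R = π − ∠S − ∠T = 0.4134 rad.
Law of sines: t = s·sin T/sin S ≈ 22.53.
Law of sines: r = s·sin R/sin S ≈ 9.657.
Area = ½·s·t·sin R ≈ 108.61.
The altitude from S has length 2·area/s ≈ 9.0509.

h_S ≈ 9.05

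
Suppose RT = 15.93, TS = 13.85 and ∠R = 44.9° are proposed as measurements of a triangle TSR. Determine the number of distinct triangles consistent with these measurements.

2

RT·sin R = 15.93·sin(44.9°) ≈ 11.24.
Since RT sin R < TS < RT (11.24 < 13.85 < 15.93), two triangles exist.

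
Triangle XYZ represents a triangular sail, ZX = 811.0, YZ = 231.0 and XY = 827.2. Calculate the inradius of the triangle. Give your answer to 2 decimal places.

99.97

Semiperimeter s = (231 + 811 + 827.2)/2 = 934.6.
Heron's formula: area = √(934.6·703.6·123.6·107.4) ≈ 93430.
Inradius = area/s = 93430/934.6 ≈ 99.968.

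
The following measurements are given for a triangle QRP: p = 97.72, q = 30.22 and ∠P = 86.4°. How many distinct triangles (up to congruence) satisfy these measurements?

1

q·sin P = 30.22·sin(86.4°) ≈ 30.16.
Since p ≥ q, exactly one triangle exists.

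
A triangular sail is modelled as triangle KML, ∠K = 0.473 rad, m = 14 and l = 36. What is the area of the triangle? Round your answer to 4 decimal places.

area ≈ 114.8009

Area = ½·m·l·sin K ≈ 114.8.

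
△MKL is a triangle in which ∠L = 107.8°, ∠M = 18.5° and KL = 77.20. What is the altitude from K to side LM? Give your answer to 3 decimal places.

The third angle is ∠K = 180° − ∠L − ∠M = 53.70°.
Law of sines: LM = KL·sin K/sin M ≈ 196.08.
Law of sines: MK = KL·sin L/sin M ≈ 231.65.
Area = ½·KL·LM·sin L ≈ 7206.4.
The altitude from K has length 2·area/LM ≈ 73.504.

h_K ≈ 73.504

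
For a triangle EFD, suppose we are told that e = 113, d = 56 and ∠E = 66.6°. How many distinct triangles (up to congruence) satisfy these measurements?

d·sin E = 56·sin(66.6°) ≈ 51.39.
Since e ≥ d, exactly one triangle exists.

1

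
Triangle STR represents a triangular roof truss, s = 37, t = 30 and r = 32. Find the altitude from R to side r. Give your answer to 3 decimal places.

28.719

Semiperimeter p = (37 + 30 + 32)/2 = 49.5.
Heron's formula: area = √(49.5·12.5·19.5·17.5) ≈ 459.51.
The altitude from R has length 2·area/r ≈ 28.719.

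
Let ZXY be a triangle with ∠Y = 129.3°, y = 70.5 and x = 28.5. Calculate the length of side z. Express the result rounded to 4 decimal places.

48.9102

Law of sines: sin X = x·sin Y/y ≈ 0.31283.
Since y ≥ x, only the acute value applies: ∠X ≈ 18.23°.
Then ∠Z = 180° − ∠Y − ∠X ≈ 32.47°.
Law of sines gives z = y·sin Z/sin Y ≈ 48.91.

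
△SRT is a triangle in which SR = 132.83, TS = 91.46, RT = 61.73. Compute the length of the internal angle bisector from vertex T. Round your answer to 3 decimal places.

By the law of cosines, cos T = (RT² + TS² − SR²) / (2·RT·TS) ≈ -0.48428, so ∠T ≈ 118.97°.
The bisector from T has length 2·RT·TS·cos(∠T/2)/(RT+TS) ≈ 37.43.

t_T ≈ 37.430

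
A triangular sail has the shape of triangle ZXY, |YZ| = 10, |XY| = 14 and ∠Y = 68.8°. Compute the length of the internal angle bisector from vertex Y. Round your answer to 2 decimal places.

By the law of cosines, |ZX|² = |XY|² + |YZ|² − 2·|XY|·|YZ|·cos Y = 194.75, so |ZX| ≈ 13.955.
The bisector from Y has length 2·|XY|·|YZ|·cos(∠Y/2)/(|XY|+|YZ|) ≈ 9.6263.

9.63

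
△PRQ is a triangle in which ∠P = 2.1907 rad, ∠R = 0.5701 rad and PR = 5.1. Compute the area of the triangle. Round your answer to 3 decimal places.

The third angle is ∠Q = π − ∠P − ∠R = 0.3808 rad.
Law of sines: RQ = PR·sin P/sin Q ≈ 11.169.
Law of sines: QP = PR·sin R/sin Q ≈ 7.4062.
Area = ½·PR·RQ·sin R ≈ 15.372.

15.372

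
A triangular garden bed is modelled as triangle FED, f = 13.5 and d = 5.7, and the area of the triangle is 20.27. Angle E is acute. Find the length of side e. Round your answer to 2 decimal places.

From area = ½·d·f·sin E, we get sin E = 2·area/(d·f) ≈ 0.52684.
Taking the acute solution, ∠E ≈ 0.555 rad.
Law of cosines then gives e ≈ 9.1613.

9.16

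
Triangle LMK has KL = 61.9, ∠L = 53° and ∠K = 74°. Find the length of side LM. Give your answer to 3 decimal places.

74.505

The third angle is ∠M = 180° − ∠K − ∠L = 53.00°.
Law of sines: LM = KL·sin K/sin M ≈ 74.505.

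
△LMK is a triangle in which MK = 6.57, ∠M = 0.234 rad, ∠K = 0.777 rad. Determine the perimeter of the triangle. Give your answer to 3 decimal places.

perimeter ≈ 13.804

The third angle is ∠L = π − ∠M − ∠K = 2.131 rad.
Law of sines: KL = MK·sin M/sin L ≈ 1.7978.
Law of sines: LM = MK·sin K/sin L ≈ 5.4363.
Semiperimeter s = (6.57+1.7978+5.4363)/2 = 6.902.
Perimeter = 6.57 + 1.7978 + 5.4363 = 13.804.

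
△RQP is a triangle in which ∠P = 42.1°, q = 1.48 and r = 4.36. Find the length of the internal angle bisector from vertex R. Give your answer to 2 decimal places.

1.02

By the law of cosines, p² = r² + q² − 2·r·q·cos P = 11.624, so p ≈ 3.4095.
Law of cosines again: cos R = (q² + p² − r²)/(2·q·p) ≈ -0.51475, so ∠R ≈ 120.98°.
The bisector from R has length 2·q·p·cos(∠R/2)/(q+p) ≈ 1.0167.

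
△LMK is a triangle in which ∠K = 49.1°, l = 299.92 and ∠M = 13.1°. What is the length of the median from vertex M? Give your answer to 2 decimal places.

The third angle is ∠L = 180° − ∠M − ∠K = 117.80°.
Law of sines: m = l·sin M/sin L ≈ 76.847.
Law of sines: k = l·sin K/sin L ≈ 256.27.
Median from M: ½√(2·k² + 2·l² − m²) ≈ 276.29.

m_M ≈ 276.29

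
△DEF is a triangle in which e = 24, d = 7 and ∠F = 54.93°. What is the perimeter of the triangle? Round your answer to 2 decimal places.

perimeter ≈ 51.78

By the law of cosines, f² = d² + e² − 2·d·e·cos F = 431.94, so f ≈ 20.783.
Semiperimeter s = (7+24+20.783)/2 = 25.892.
Perimeter = 7 + 24 + 20.783 = 51.783.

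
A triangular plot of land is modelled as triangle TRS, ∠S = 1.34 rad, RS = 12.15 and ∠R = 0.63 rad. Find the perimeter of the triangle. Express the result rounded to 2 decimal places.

The third angle is ∠T = π − ∠R − ∠S = 1.172 rad.
Law of sines: ST = RS·sin R/sin T ≈ 7.769.
Law of sines: TR = RS·sin S/sin T ≈ 12.837.
Semiperimeter s = (12.15+7.769+12.837)/2 = 16.378.
Perimeter = 12.15 + 7.769 + 12.837 = 32.756.

32.76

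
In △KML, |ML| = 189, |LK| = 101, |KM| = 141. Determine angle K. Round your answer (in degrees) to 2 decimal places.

101.42

By the law of cosines, cos K = (|LK|² + |KM|² − |ML|²) / (2·|LK|·|KM|) ≈ -0.19798, so ∠K ≈ 101.42°.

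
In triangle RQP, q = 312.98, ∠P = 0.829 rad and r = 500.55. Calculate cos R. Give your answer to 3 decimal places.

cos R ≈ -0.068

By the law of cosines, p² = r² + q² − 2·r·q·cos P = 1.3682e+05, so p ≈ 369.89.
Law of cosines again: cos R = (q² + p² − r²)/(2·q·p) ≈ -0.06812, so ∠R ≈ 1.639 rad.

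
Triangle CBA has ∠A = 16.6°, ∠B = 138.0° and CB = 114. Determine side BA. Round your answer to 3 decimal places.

The third angle is ∠C = 180° − ∠B − ∠A = 25.40°.
Law of sines: BA = CB·sin C/sin A ≈ 171.16.

171.161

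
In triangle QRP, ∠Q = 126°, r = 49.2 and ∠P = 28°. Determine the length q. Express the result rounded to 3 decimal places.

90.799

The third angle is ∠R = 180° − ∠P − ∠Q = 26.00°.
Law of sines: q = r·sin Q/sin R ≈ 90.799.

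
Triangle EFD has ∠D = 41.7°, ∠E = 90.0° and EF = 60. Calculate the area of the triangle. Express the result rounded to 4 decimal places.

The third angle is ∠F = 180° − ∠D − ∠E = 48.30°.
Law of sines: FD = EF·sin E/sin D ≈ 90.194.
Law of sines: DE = EF·sin F/sin D ≈ 67.343.
Area = ½·EF·FD·sin F ≈ 2020.3.

area ≈ 2020.2757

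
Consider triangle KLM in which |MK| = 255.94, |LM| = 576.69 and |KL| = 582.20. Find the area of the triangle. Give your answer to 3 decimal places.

Semiperimeter s = (576.69 + 255.94 + 582.2)/2 = 707.42.
Heron's formula: area = √(707.42·130.73·451.48·125.22) ≈ 72304.

72303.861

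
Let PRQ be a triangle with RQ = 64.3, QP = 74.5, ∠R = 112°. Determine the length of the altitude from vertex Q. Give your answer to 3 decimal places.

Law of sines: sin P = RQ·sin R/QP ≈ 0.80024.
Since QP ≥ RQ, only the acute value applies: ∠P ≈ 53.15°.
Then ∠Q = 180° − ∠R − ∠P ≈ 14.85°.
Law of sines gives PR = QP·sin Q/sin R ≈ 20.589.
Area = ½·QP·RQ·sin Q ≈ 613.73.
The altitude from Q has length 2·area/PR ≈ 59.618.

h_Q ≈ 59.618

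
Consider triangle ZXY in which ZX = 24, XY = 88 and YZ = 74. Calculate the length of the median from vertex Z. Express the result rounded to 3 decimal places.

33.015

Median from Z: ½√(2·YZ² + 2·ZX² − XY²) ≈ 33.015.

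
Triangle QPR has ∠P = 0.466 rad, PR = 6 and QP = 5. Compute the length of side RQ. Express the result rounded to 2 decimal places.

2.72

By the law of cosines, RQ² = QP² + PR² − 2·QP·PR·cos P = 7.3976, so RQ ≈ 2.7199.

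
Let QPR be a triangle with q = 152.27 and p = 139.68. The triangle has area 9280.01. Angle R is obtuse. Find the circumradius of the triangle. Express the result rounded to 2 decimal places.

144.35

From area = ½·q·p·sin R, we get sin R = 2·area/(q·p) ≈ 0.87263.
Taking the obtuse solution, ∠R ≈ 119.23°.
Law of cosines then gives r ≈ 251.94.
Circumradius = r/(2 sin R) ≈ 144.35.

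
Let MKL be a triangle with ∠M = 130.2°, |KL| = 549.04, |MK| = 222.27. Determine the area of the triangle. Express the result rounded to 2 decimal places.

Law of sines: sin L = |MK|·sin M/|KL| ≈ 0.30921.
Since |KL| ≥ |MK|, only the acute value applies: ∠L ≈ 18.01°.
Then ∠K = 180° − ∠M − ∠L ≈ 31.79°.
Law of sines gives |LM| = |KL|·sin K/sin M ≈ 378.67.
Area = ½·|KL|·|MK|·sin K ≈ 32143.

32143.00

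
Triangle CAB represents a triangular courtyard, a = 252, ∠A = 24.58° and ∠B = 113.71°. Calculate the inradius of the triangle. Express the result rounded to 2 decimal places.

The third angle is ∠C = 180° − ∠A − ∠B = 41.71°.
Law of sines: c = a·sin C/sin A ≈ 403.09.
Law of sines: b = a·sin B/sin A ≈ 554.69.
Area = ½·a·c·sin B ≈ 46502.
Semiperimeter s = (403.09+252+554.69)/2 = 604.89.
Inradius = area/s = 46502/604.89 ≈ 76.878.

r ≈ 76.88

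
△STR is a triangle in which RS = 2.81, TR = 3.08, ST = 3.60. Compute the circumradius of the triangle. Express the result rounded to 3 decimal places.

By the law of cosines, cos S = (RS² + ST² − TR²) / (2·RS·ST) ≈ 0.56197, so ∠S ≈ 55.81°.
Circumradius = TR/(2 sin S) ≈ 1.8618.

1.862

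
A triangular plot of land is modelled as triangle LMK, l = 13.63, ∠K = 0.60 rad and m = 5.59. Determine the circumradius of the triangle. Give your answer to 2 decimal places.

R ≈ 8.46

By the law of cosines, k² = l² + m² − 2·l·m·cos K = 91.258, so k ≈ 9.5529.
Area = ½·l·m·sin K ≈ 21.511.
Circumradius = k/(2 sin K) ≈ 8.4592.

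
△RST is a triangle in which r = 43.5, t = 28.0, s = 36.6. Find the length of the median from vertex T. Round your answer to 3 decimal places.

Median from T: ½√(2·r² + 2·s² − t²) ≈ 37.682.

37.682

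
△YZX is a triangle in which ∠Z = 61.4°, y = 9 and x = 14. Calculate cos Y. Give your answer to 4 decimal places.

cos Y ≈ 0.7750

By the law of cosines, z² = x² + y² − 2·x·y·cos Z = 156.37, so z ≈ 12.505.
Law of cosines again: cos Y = (z² + x² − y²)/(2·z·x) ≈ 0.77505, so ∠Y ≈ 39.19°.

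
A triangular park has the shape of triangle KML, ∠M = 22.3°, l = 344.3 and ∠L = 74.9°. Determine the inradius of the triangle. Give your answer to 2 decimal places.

r ≈ 55.46

The third angle is ∠K = 180° − ∠M − ∠L = 82.80°.
Law of sines: k = l·sin K/sin L ≈ 353.8.
Law of sines: m = l·sin M/sin L ≈ 135.32.
Area = ½·l·k·sin M ≈ 23111.
Semiperimeter s = (353.8+135.32+344.3)/2 = 416.71.
Inradius = area/s = 23111/416.71 ≈ 55.462.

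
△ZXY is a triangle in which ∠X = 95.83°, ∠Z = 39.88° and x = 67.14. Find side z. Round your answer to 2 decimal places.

43.27

The third angle is ∠Y = 180° − ∠Z − ∠X = 44.29°.
Law of sines: z = x·sin Z/sin X ≈ 43.273.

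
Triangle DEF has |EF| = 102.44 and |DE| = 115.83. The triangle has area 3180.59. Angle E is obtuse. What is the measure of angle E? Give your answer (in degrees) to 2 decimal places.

∠E ≈ 147.58°

From area = ½·|DE|·|EF|·sin E, we get sin E = 2·area/(|DE|·|EF|) ≈ 0.53610.
Taking the obtuse solution, ∠E ≈ 147.58°.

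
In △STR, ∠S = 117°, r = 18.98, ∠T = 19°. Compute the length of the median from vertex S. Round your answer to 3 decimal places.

8.457

The third angle is ∠R = 180° − ∠S − ∠T = 44.00°.
Law of sines: s = r·sin S/sin R ≈ 24.345.
Law of sines: t = r·sin T/sin R ≈ 8.8954.
Median from S: ½√(2·t² + 2·r² − s²) ≈ 8.4568.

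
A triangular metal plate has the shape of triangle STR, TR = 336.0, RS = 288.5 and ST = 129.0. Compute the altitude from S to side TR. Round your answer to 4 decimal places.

Semiperimeter s = (336 + 288.5 + 129)/2 = 376.75.
Heron's formula: area = √(376.75·40.75·88.25·247.75) ≈ 18321.
The altitude from S has length 2·area/TR ≈ 109.05.

h_S ≈ 109.0549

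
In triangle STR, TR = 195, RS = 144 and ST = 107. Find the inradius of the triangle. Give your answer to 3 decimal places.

r ≈ 33.921

Semiperimeter s = (195 + 144 + 107)/2 = 223.
Heron's formula: area = √(223·28·79·116) ≈ 7564.4.
Inradius = area/s = 7564.4/223 ≈ 33.921.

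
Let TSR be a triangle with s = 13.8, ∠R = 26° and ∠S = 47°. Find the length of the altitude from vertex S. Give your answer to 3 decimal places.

The third angle is ∠T = 180° − ∠S − ∠R = 107.00°.
Law of sines: t = s·sin T/sin S ≈ 18.045.
Law of sines: r = s·sin R/sin S ≈ 8.2717.
Area = ½·s·t·sin R ≈ 54.581.
The altitude from S has length 2·area/s ≈ 7.9102.

7.910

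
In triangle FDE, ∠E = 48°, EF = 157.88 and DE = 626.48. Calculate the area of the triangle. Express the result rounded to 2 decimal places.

area ≈ 36751.73

Area = ½·DE·EF·sin E ≈ 36752.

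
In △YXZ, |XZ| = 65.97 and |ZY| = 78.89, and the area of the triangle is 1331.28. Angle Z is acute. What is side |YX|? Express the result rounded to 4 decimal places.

40.4009

From area = ½·|XZ|·|ZY|·sin Z, we get sin Z = 2·area/(|XZ|·|ZY|) ≈ 0.51160.
Taking the acute solution, ∠Z ≈ 30.77°.
Law of cosines then gives |YX| ≈ 40.401.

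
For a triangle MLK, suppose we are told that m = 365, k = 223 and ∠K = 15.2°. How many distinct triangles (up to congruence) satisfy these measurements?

m·sin K = 365·sin(15.2°) ≈ 95.7.
Since m sin K < k < m (95.7 < 223 < 365), two triangles exist.

2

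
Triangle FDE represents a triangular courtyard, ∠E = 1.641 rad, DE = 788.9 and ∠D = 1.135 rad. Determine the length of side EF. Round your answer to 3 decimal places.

2000.445

The third angle is ∠F = π − ∠D − ∠E = 0.366 rad.
Law of sines: EF = DE·sin D/sin F ≈ 2000.4.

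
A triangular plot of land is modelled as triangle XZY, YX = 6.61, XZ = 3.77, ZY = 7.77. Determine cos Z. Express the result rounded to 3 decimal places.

0.527

By the law of cosines, cos Z = (XZ² + ZY² − YX²) / (2·XZ·ZY) ≈ 0.52732, so ∠Z ≈ 58.18°.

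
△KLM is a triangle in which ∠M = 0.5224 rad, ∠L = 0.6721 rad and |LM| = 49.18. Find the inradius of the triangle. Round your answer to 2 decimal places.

The third angle is ∠K = π − ∠L − ∠M = 1.9471 rad.
Law of sines: |MK| = |LM|·sin L/sin K ≈ 32.925.
Law of sines: |KL| = |LM|·sin M/sin K ≈ 26.385.
Area = ½·|LM|·|MK|·sin M ≈ 403.97.
Semiperimeter s = (49.18+32.925+26.385)/2 = 54.245.
Inradius = area/s = 403.97/54.245 ≈ 7.4471.

r ≈ 7.45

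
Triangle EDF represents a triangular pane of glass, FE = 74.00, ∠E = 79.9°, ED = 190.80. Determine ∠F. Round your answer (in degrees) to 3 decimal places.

∠F ≈ 77.821°

By the law of cosines, DF² = FE² + ED² − 2·FE·ED·cos E = 36929, so DF ≈ 192.17.
Law of cosines again: cos F = (DF² + FE² − ED²)/(2·DF·FE) ≈ 0.21096, so ∠F ≈ 77.82°.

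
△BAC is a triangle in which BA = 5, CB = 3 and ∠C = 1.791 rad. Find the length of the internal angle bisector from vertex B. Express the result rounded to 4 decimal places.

Law of sines: sin A = CB·sin C/BA ≈ 0.58551.
Since BA ≥ CB, only the acute value applies: ∠A ≈ 0.626 rad.
Then ∠B = π − ∠C − ∠A ≈ 0.725 rad.
Law of sines gives AC = BA·sin B/sin C ≈ 3.398.
The bisector from B has length 2·CB·BA·cos(∠B/2)/(CB+BA) ≈ 3.5062.

t_B ≈ 3.5062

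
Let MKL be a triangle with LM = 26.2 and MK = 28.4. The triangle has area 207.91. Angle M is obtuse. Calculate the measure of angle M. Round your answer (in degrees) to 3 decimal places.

From area = ½·LM·MK·sin M, we get sin M = 2·area/(LM·MK) ≈ 0.55884.
Taking the obtuse solution, ∠M ≈ 146.02°.

146.025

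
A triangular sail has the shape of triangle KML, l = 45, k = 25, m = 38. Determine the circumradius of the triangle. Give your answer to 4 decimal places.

R ≈ 22.5060

By the law of cosines, cos K = (m² + l² − k²) / (2·m·l) ≈ 0.83158, so ∠K ≈ 0.589 rad.
Circumradius = k/(2 sin K) ≈ 22.506.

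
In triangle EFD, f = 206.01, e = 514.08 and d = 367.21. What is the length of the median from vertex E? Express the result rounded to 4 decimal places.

Median from E: ½√(2·f² + 2·d² − e²) ≈ 150.24.

m_E ≈ 150.2401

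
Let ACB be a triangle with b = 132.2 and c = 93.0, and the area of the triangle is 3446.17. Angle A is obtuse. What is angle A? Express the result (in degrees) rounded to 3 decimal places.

From area = ½·c·b·sin A, we get sin A = 2·area/(c·b) ≈ 0.56060.
Taking the obtuse solution, ∠A ≈ 145.90°.

145.903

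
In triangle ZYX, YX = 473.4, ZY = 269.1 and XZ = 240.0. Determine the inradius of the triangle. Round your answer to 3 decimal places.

Semiperimeter s = (473.4 + 240 + 269.1)/2 = 491.25.
Heron's formula: area = √(491.25·17.85·251.25·222.15) ≈ 22123.
Inradius = area/s = 22123/491.25 ≈ 45.034.

45.034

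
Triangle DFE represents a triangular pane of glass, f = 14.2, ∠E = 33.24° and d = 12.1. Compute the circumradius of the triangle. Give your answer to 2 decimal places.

7.10

By the law of cosines, e² = d² + f² − 2·d·f·cos E = 60.636, so e ≈ 7.7869.
Area = ½·d·f·sin E ≈ 47.091.
Circumradius = e/(2 sin E) ≈ 7.1029.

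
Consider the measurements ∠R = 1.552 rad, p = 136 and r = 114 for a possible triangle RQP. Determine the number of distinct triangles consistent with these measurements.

p·sin R = 136·sin(1.552 rad) ≈ 136.
Since r = 114 < 136 = p sin R, no triangle exists.

0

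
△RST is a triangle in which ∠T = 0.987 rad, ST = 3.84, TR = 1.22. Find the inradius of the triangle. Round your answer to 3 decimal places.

By the law of cosines, RS² = ST² + TR² − 2·ST·TR·cos T = 11.07, so RS ≈ 3.3271.
Area = ½·ST·TR·sin T ≈ 1.9544.
Semiperimeter s = (3.84+1.22+3.3271)/2 = 4.1935.
Inradius = area/s = 1.9544/4.1935 ≈ 0.46606.

0.466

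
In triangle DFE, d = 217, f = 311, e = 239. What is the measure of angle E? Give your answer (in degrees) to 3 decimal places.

By the law of cosines, cos E = (d² + f² − e²) / (2·d·f) ≈ 0.64226, so ∠E ≈ 50.04°.

50.039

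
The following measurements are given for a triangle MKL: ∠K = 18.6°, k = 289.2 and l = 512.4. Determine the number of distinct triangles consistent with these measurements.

l·sin K = 512.4·sin(18.6°) ≈ 163.4.
Since l sin K < k < l (163.4 < 289.2 < 512.4), two triangles exist.

2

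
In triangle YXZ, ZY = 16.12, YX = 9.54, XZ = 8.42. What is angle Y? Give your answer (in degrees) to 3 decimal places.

24.458

By the law of cosines, cos Y = (ZY² + YX² − XZ²) / (2·ZY·YX) ≈ 0.91026, so ∠Y ≈ 24.46°.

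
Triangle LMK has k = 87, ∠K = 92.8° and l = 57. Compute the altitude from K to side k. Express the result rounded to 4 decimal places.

h_K ≈ 41.2274

Law of sines: sin L = l·sin K/k ≈ 0.65439.
Since k ≥ l, only the acute value applies: ∠L ≈ 40.87°.
Then ∠M = 180° − ∠K − ∠L ≈ 46.33°.
Law of sines gives m = k·sin M/sin K ≈ 63.001.
Area = ½·k·l·sin M ≈ 1793.4.
The altitude from K has length 2·area/k ≈ 41.227.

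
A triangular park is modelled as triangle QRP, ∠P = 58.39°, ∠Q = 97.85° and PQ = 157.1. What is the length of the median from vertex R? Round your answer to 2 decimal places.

The third angle is ∠R = 180° − ∠P − ∠Q = 23.76°.
Law of sines: RP = PQ·sin Q/sin R ≈ 386.26.
Law of sines: QR = PQ·sin P/sin R ≈ 332.07.
Median from R: ½√(2·QR² + 2·RP² − PQ²) ≈ 351.52.

351.52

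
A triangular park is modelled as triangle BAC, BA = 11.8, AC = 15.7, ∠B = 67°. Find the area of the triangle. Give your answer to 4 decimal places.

Law of sines: sin C = BA·sin B/AC ≈ 0.69184.
Since AC ≥ BA, only the acute value applies: ∠C ≈ 43.78°.
Then ∠A = 180° − ∠B − ∠C ≈ 69.22°.
Law of sines gives CB = AC·sin A/sin B ≈ 15.947.
Area = ½·AC·BA·sin A ≈ 86.607.

86.6065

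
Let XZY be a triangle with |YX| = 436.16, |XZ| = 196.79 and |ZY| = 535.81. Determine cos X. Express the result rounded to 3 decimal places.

-0.339

By the law of cosines, cos X = (|YX|² + |XZ|² − |ZY|²) / (2·|YX|·|XZ|) ≈ -0.33863, so ∠X ≈ 109.79°.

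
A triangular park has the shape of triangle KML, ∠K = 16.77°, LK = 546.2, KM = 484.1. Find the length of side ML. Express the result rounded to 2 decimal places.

By the law of cosines, ML² = LK² + KM² − 2·LK·KM·cos K = 26347, so ML ≈ 162.32.

162.32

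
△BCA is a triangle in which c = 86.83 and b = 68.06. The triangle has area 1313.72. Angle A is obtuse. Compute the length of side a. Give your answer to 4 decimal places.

From area = ½·b·c·sin A, we get sin A = 2·area/(b·c) ≈ 0.44460.
Taking the obtuse solution, ∠A ≈ 153.60°.
Law of cosines then gives a ≈ 150.86.

150.8592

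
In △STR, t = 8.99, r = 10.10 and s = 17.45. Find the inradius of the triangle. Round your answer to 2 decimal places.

Semiperimeter p = (17.45 + 8.99 + 10.1)/2 = 18.27.
Heron's formula: area = √(18.27·0.82·9.28·8.17) ≈ 33.702.
Inradius = area/p = 33.702/18.27 ≈ 1.8447.

1.84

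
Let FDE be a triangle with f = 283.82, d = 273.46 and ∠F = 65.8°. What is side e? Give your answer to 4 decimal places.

247.5202

Law of sines: sin D = d·sin F/f ≈ 0.87883.
Since f ≥ d, only the acute value applies: ∠D ≈ 61.50°.
Then ∠E = 180° − ∠F − ∠D ≈ 52.70°.
Law of sines gives e = f·sin E/sin F ≈ 247.52.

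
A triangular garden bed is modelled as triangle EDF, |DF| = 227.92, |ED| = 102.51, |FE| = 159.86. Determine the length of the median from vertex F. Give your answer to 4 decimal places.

190.0639

Median from F: ½√(2·|DF|² + 2·|FE|² − |ED|²) ≈ 190.06.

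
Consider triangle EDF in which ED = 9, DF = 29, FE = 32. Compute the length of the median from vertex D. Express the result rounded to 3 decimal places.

Median from D: ½√(2·ED² + 2·DF² − FE²) ≈ 14.318.

14.318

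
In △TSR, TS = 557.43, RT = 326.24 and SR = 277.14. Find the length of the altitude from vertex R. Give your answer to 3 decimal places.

h_R ≈ 115.028

Semiperimeter s = (277.14 + 326.24 + 557.43)/2 = 580.4.
Heron's formula: area = √(580.4·303.26·254.16·22.975) ≈ 32060.
The altitude from R has length 2·area/TS ≈ 115.03.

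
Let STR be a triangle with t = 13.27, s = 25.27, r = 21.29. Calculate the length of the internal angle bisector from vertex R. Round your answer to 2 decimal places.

By the law of cosines, cos R = (s² + t² − r²) / (2·s·t) ≈ 0.53887, so ∠R ≈ 57.39°.
The bisector from R has length 2·s·t·cos(∠R/2)/(s+t) ≈ 15.264.

t_R ≈ 15.26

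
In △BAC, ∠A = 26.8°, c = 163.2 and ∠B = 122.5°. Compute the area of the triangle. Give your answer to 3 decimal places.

The third angle is ∠C = 180° − ∠B − ∠A = 30.70°.
Law of sines: b = c·sin B/sin C ≈ 269.6.
Law of sines: a = c·sin A/sin C ≈ 144.13.
Area = ½·c·b·sin A ≈ 9919.

9918.953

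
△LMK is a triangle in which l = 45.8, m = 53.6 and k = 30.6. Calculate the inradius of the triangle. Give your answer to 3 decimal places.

Semiperimeter s = (45.8 + 53.6 + 30.6)/2 = 65.
Heron's formula: area = √(65·19.2·11.4·34.4) ≈ 699.58.
Inradius = area/s = 699.58/65 ≈ 10.763.

r ≈ 10.763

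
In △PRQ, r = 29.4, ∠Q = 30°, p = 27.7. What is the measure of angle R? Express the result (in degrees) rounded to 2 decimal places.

By the law of cosines, q² = p² + r² − 2·p·r·cos Q = 221.1, so q ≈ 14.87.
Law of cosines again: cos R = (q² + p² − r²)/(2·q·p) ≈ 0.15057, so ∠R ≈ 81.34°.

81.34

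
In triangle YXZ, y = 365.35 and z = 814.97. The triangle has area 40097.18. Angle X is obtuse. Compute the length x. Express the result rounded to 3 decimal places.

From area = ½·z·y·sin X, we get sin X = 2·area/(z·y) ≈ 0.26934.
Taking the obtuse solution, ∠X ≈ 164.38°.
Law of cosines then gives x ≈ 1171.

1170.961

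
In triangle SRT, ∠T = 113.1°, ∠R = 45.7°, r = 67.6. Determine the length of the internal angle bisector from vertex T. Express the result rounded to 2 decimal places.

25.02

The third angle is ∠S = 180° − ∠R − ∠T = 21.20°.
Law of sines: s = r·sin S/sin R ≈ 34.157.
Law of sines: t = r·sin T/sin R ≈ 86.881.
The bisector from T has length 2·s·r·cos(∠T/2)/(s+r) ≈ 25.015.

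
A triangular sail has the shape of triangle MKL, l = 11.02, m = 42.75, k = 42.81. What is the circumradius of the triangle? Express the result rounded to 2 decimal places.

21.57

By the law of cosines, cos M = (k² + l² − m²) / (2·k·l) ≈ 0.13415, so ∠M ≈ 82.29°.
Circumradius = m/(2 sin M) ≈ 21.57.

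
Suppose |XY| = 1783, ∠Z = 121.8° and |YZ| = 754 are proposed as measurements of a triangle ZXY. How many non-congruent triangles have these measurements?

1

|YZ|·sin Z = 754·sin(121.8°) ≈ 640.8.
Since ∠Z is not acute, a triangle exists only if |XY| > |YZ|; here |XY| > |YZ|, so there is exactly one triangle.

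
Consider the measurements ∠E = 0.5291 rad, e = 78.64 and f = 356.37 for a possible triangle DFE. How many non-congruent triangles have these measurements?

f·sin E = 356.37·sin(0.5291 rad) ≈ 179.9.
Since e = 78.64 < 179.9 = f sin E, no triangle exists.

0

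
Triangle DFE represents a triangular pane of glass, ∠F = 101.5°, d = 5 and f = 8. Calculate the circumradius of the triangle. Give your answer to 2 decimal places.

4.08

Law of sines: sin D = d·sin F/f ≈ 0.61245.
Since f ≥ d, only the acute value applies: ∠D ≈ 37.77°.
Then ∠E = 180° − ∠F − ∠D ≈ 40.73°.
Law of sines gives e = f·sin E/sin F ≈ 5.3272.
Circumradius = f/(2 sin F) ≈ 4.0819.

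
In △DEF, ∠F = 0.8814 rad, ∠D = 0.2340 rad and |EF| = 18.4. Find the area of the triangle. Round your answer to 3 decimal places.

The third angle is ∠E = π − ∠F − ∠D = 2.0262 rad.
Law of sines: |FD| = |EF|·sin E/sin D ≈ 71.267.
Law of sines: |DE| = |EF|·sin F/sin D ≈ 61.232.
Area = ½·|EF|·|FD|·sin F ≈ 505.93.

area ≈ 505.927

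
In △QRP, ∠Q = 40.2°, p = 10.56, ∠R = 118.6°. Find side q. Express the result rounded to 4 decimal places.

The third angle is ∠P = 180° − ∠Q − ∠R = 21.20°.
Law of sines: q = p·sin Q/sin P ≈ 18.848.

18.8484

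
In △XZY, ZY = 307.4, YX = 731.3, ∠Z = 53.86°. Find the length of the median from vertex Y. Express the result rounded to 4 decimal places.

354.6609

Law of sines: sin X = ZY·sin Z/YX ≈ 0.33946.
Since YX ≥ ZY, only the acute value applies: ∠X ≈ 19.84°.
Then ∠Y = 180° − ∠Z − ∠X ≈ 106.30°.
Law of sines gives XZ = YX·sin Y/sin Z ≈ 869.17.
Median from Y: ½√(2·ZY² + 2·YX² − XZ²) ≈ 354.66.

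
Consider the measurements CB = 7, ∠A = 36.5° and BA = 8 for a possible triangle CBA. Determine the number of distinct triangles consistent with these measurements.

BA·sin A = 8·sin(36.5°) ≈ 4.759.
Since BA sin A < CB < BA (4.759 < 7 < 8), two triangles exist.

2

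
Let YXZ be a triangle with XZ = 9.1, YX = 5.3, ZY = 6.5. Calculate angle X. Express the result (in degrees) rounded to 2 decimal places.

∠X ≈ 44.63°

By the law of cosines, cos X = (YX² + XZ² − ZY²) / (2·YX·XZ) ≈ 0.71169, so ∠X ≈ 44.63°.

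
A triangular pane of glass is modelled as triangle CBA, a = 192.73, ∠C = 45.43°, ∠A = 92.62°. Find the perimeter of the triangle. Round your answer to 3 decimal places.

The third angle is ∠B = 180° − ∠A − ∠C = 41.95°.
Law of sines: c = a·sin C/sin A ≈ 137.44.
Law of sines: b = a·sin B/sin A ≈ 128.97.
Semiperimeter s = (137.44+128.97+192.73)/2 = 229.57.
Perimeter = 137.44 + 128.97 + 192.73 = 459.14.

perimeter ≈ 459.145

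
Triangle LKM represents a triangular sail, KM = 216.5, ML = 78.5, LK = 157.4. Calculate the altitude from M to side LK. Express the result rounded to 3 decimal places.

59.999

Semiperimeter s = (216.5 + 78.5 + 157.4)/2 = 226.2.
Heron's formula: area = √(226.2·9.7·147.7·68.8) ≈ 4721.9.
The altitude from M has length 2·area/LK ≈ 59.999.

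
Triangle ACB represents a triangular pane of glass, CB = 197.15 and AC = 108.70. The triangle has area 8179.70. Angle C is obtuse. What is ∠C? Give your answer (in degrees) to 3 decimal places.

∠C ≈ 130.237°

From area = ½·AC·CB·sin C, we get sin C = 2·area/(AC·CB) ≈ 0.76338.
Taking the obtuse solution, ∠C ≈ 130.24°.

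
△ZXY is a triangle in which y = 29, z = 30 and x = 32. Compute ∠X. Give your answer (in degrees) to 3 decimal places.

65.665

By the law of cosines, cos X = (y² + z² − x²) / (2·y·z) ≈ 0.41207, so ∠X ≈ 65.67°.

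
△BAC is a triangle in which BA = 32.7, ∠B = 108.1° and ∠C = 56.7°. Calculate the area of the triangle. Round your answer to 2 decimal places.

159.42

The third angle is ∠A = 180° − ∠C − ∠B = 15.20°.
Law of sines: AC = BA·sin B/sin C ≈ 37.188.
Law of sines: CB = BA·sin A/sin C ≈ 10.258.
Area = ½·BA·AC·sin A ≈ 159.42.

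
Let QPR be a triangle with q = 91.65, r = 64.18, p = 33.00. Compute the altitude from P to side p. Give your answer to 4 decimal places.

Semiperimeter s = (91.65 + 33 + 64.18)/2 = 94.415.
Heron's formula: area = √(94.415·2.765·61.415·30.235) ≈ 696.24.
The altitude from P has length 2·area/p ≈ 42.196.

h_P ≈ 42.1965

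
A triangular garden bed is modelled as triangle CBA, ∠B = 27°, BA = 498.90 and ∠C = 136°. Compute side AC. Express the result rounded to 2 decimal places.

326.05

The third angle is ∠A = 180° − ∠C − ∠B = 17.00°.
Law of sines: AC = BA·sin B/sin C ≈ 326.05.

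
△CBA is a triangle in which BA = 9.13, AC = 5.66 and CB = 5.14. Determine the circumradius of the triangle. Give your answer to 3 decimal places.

By the law of cosines, cos C = (AC² + CB² − BA²) / (2·AC·CB) ≈ -0.42798, so ∠C ≈ 115.34°.
Circumradius = BA/(2 sin C) ≈ 5.051.

R ≈ 5.051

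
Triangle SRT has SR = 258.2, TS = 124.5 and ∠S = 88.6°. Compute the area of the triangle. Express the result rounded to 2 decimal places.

Area = ½·TS·SR·sin S ≈ 16068.

area ≈ 16068.15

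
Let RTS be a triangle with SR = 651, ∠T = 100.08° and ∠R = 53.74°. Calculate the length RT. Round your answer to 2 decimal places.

291.72

The third angle is ∠S = 180° − ∠R − ∠T = 26.18°.
Law of sines: RT = SR·sin S/sin T ≈ 291.72.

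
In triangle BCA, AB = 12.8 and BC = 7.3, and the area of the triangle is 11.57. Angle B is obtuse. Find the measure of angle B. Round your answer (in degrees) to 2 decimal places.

From area = ½·AB·BC·sin B, we get sin B = 2·area/(AB·BC) ≈ 0.24765.
Taking the obtuse solution, ∠B ≈ 165.66°.

∠B ≈ 165.66°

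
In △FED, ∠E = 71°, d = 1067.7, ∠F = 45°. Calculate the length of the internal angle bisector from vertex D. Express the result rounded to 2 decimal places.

The third angle is ∠D = 180° − ∠F − ∠E = 64.00°.
Law of sines: f = d·sin F/sin D ≈ 839.99.
Law of sines: e = d·sin E/sin D ≈ 1123.2.
The bisector from D has length 2·f·e·cos(∠D/2)/(f+e) ≈ 815.12.

t_D ≈ 815.12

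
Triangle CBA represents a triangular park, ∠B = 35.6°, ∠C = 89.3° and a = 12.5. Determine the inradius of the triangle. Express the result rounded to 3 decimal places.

3.029

The third angle is ∠A = 180° − ∠C − ∠B = 55.10°.
Law of sines: c = a·sin C/sin A ≈ 15.24.
Law of sines: b = a·sin B/sin A ≈ 8.8722.
Area = ½·a·c·sin B ≈ 55.447.
Semiperimeter s = (15.24+8.8722+12.5)/2 = 18.306.
Inradius = area/s = 55.447/18.306 ≈ 3.0289.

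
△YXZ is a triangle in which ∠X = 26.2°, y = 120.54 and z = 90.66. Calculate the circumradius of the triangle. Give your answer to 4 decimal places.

By the law of cosines, x² = z² + y² − 2·z·y·cos X = 3138.4, so x ≈ 56.021.
Area = ½·z·y·sin X ≈ 2412.4.
Circumradius = x/(2 sin X) ≈ 63.443.

R ≈ 63.4433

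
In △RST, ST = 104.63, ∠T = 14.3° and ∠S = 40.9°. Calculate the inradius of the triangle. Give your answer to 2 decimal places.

The third angle is ∠R = 180° − ∠S − ∠T = 124.80°.
Law of sines: TR = ST·sin S/sin R ≈ 83.426.
Law of sines: RS = ST·sin T/sin R ≈ 31.472.
Area = ½·ST·TR·sin T ≈ 1078.
Semiperimeter s = (104.63+83.426+31.472)/2 = 109.76.
Inradius = area/s = 1078/109.76 ≈ 9.8212.

r ≈ 9.82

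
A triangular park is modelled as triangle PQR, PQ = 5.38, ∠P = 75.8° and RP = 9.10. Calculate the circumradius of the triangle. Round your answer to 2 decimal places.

By the law of cosines, QR² = RP² + PQ² − 2·RP·PQ·cos P = 87.735, so QR ≈ 9.3667.
Area = ½·RP·PQ·sin P ≈ 23.731.
Circumradius = QR/(2 sin P) ≈ 4.831.

4.83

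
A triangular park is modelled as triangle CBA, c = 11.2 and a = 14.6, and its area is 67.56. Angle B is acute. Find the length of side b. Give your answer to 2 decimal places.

12.43

From area = ½·a·c·sin B, we get sin B = 2·area/(a·c) ≈ 0.82632.
Taking the acute solution, ∠B ≈ 55.72°.
Law of cosines then gives b ≈ 12.426.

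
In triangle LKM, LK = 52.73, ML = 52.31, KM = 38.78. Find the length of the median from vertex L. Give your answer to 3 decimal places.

Median from L: ½√(2·ML² + 2·LK² − KM²) ≈ 48.81.

m_L ≈ 48.810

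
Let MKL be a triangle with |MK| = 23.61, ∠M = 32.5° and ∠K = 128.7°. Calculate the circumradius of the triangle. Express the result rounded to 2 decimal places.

The third angle is ∠L = 180° − ∠M − ∠K = 18.80°.
Law of sines: |KL| = |MK|·sin M/sin L ≈ 39.364.
Law of sines: |LM| = |MK|·sin K/sin L ≈ 57.176.
Circumradius = |MK|/(2 sin L) ≈ 36.631.

36.63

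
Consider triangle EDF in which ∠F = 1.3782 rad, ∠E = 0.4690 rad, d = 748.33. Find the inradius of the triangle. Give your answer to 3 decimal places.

The third angle is ∠D = π − ∠F − ∠E = 1.2944 rad.
Law of sines: e = d·sin E/sin D ≈ 351.59.
Law of sines: f = d·sin F/sin D ≈ 763.47.
Area = ½·d·e·sin F ≈ 1.2912e+05.
Semiperimeter s = (351.59+748.33+763.47)/2 = 931.69.
Inradius = area/s = 1.2912e+05/931.69 ≈ 138.59.

r ≈ 138.585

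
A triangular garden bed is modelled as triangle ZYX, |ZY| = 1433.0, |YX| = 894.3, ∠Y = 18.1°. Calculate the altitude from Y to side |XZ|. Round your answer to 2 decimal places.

616.53

By the law of cosines, |XZ|² = |ZY|² + |YX|² − 2·|ZY|·|YX|·cos Y = 4.1703e+05, so |XZ| ≈ 645.78.
Area = ½·|ZY|·|YX|·sin Y ≈ 1.9907e+05.
The altitude from Y has length 2·area/|XZ| ≈ 616.53.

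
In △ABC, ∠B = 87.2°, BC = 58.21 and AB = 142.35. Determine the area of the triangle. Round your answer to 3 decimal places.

area ≈ 4138.150

Area = ½·AB·BC·sin B ≈ 4138.2.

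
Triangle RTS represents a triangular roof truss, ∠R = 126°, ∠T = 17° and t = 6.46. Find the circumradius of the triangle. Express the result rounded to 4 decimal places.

11.0476

The third angle is ∠S = 180° − ∠R − ∠T = 37.00°.
Law of sines: r = t·sin R/sin T ≈ 17.875.
Law of sines: s = t·sin S/sin T ≈ 13.297.
Circumradius = t/(2 sin T) ≈ 11.048.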